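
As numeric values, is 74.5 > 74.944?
False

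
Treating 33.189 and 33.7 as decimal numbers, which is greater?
33.7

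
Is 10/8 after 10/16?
No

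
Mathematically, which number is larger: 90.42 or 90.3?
90.42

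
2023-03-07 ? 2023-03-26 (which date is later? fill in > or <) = <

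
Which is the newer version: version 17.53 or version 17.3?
version 17.53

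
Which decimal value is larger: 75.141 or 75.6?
75.6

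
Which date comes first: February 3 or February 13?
February 3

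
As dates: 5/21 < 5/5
False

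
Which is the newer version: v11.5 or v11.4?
v11.5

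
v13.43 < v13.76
True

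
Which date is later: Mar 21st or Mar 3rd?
Mar 21st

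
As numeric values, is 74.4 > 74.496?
False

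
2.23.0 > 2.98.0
False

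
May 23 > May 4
True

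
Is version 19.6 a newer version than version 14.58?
Yes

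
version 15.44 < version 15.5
False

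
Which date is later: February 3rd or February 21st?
February 21st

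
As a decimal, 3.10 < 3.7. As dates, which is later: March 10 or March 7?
March 10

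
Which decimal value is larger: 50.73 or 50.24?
50.73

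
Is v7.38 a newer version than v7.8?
Yes. Version numbers are compared segment by segment as integers, not as decimals: minor version 38 > 8, so v7.38 > v7.8 (even though the decimal 7.38 < 7.8).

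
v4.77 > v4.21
True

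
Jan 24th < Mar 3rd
True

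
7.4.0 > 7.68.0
False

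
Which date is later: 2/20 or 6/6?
6/6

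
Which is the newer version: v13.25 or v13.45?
v13.45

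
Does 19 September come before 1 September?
No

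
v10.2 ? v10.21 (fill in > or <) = <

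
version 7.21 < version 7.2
False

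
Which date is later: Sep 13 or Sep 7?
Sep 13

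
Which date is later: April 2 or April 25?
April 25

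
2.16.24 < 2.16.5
False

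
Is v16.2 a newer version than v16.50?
No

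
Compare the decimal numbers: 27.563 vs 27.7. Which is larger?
27.7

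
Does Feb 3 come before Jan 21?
No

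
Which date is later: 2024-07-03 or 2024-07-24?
2024-07-24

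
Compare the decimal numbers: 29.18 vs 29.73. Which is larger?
29.73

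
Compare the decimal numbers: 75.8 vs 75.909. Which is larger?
75.909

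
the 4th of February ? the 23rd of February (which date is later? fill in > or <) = <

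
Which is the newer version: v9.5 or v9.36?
v9.36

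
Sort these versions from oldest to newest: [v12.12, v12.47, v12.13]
[v12.12, v12.13, v12.47]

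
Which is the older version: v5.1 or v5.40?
v5.1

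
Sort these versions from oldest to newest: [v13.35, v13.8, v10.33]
[v10.33, v13.8, v13.35]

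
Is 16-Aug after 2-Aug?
Yes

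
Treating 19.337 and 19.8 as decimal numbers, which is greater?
19.8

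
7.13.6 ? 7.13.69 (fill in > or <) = <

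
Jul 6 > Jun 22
True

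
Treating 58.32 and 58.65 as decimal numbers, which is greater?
58.65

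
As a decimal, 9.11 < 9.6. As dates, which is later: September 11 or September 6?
September 11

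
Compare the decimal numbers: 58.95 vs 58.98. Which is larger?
58.98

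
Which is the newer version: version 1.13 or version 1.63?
version 1.63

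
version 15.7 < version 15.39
True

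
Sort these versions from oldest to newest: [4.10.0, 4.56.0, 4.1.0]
[4.1.0, 4.10.0, 4.56.0]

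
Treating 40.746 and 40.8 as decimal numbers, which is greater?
40.8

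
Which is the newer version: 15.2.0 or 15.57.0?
15.57.0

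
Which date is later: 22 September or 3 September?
22 September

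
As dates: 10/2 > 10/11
False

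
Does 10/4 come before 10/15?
Yes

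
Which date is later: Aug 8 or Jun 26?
Aug 8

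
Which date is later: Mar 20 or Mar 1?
Mar 20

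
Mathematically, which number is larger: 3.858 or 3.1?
3.858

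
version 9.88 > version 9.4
True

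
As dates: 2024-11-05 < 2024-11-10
True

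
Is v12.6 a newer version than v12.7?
No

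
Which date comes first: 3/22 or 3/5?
3/5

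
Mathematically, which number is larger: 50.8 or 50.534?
50.8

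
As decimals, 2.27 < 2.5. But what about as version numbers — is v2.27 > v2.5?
True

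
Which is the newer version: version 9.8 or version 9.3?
version 9.8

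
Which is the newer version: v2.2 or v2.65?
v2.65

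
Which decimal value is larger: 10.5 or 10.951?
10.951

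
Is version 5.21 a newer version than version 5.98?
No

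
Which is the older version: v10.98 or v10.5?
v10.5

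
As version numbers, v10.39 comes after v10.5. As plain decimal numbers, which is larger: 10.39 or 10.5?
10.5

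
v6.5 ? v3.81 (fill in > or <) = >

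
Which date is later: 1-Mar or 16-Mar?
16-Mar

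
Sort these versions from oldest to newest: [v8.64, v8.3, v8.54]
[v8.3, v8.54, v8.64]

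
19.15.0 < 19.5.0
False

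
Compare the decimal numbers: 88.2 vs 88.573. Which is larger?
88.573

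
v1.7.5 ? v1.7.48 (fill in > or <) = <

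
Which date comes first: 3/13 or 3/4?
3/4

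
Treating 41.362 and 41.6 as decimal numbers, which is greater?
41.6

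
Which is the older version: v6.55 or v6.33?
v6.33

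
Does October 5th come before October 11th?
Yes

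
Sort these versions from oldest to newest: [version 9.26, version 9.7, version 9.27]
[version 9.7, version 9.26, version 9.27]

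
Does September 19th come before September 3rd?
No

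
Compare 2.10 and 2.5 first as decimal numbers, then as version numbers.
As decimals: 2.10 < 2.5. As versions: v2.10 > v2.5 (minor version 10 > 5).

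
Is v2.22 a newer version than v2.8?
Yes. Version numbers are compared segment by segment as integers, not as decimals: minor version 22 > 8, so v2.22 > v2.8 (even though the decimal 2.22 < 2.8).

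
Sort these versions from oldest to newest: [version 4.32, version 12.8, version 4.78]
[version 4.32, version 4.78, version 12.8]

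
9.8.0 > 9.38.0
False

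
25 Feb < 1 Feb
False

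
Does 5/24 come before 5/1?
No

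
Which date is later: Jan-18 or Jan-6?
Jan-18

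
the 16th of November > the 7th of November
True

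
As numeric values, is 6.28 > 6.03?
True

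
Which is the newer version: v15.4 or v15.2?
v15.4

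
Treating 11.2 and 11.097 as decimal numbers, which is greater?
11.2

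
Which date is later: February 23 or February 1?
February 23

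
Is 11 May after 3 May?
Yes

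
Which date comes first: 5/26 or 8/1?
5/26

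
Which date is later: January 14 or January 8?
January 14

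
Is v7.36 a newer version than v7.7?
Yes. Version numbers are compared segment by segment as integers, not as decimals: minor version 36 > 7, so v7.36 > v7.7 (even though the decimal 7.36 < 7.7).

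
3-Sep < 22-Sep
True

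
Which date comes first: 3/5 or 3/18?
3/5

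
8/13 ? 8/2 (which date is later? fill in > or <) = >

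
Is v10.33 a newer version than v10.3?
Yes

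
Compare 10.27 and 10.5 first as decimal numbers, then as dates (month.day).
As decimals: 10.27 < 10.5. As dates: 10/27 is later than 10/5 (day 27 > day 5).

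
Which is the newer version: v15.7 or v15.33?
v15.33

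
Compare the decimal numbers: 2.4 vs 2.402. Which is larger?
2.402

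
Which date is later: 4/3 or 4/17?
4/17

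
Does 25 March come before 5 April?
Yes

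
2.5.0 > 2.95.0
False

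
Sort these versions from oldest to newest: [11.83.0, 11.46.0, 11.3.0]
[11.3.0, 11.46.0, 11.83.0]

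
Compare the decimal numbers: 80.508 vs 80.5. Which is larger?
80.508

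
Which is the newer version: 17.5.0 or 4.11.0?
17.5.0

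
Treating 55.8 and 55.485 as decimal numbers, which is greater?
55.8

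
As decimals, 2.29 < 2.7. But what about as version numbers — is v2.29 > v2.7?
True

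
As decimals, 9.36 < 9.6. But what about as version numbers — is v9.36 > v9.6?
True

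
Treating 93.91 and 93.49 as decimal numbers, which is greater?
93.91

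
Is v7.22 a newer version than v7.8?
Yes. Version numbers are compared segment by segment as integers, not as decimals: minor version 22 > 8, so v7.22 > v7.8 (even though the decimal 7.22 < 7.8).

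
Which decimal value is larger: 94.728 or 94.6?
94.728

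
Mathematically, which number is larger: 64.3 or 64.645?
64.645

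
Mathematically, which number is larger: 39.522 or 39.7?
39.7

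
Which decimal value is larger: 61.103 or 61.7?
61.7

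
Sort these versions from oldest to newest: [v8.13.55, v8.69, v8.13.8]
[v8.13.8, v8.13.55, v8.69]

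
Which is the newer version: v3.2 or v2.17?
v3.2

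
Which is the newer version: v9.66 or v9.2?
v9.66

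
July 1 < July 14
True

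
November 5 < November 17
True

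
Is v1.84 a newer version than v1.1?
Yes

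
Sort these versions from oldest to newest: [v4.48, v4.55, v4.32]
[v4.32, v4.48, v4.55]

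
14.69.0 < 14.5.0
False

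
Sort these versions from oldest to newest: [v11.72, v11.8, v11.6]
[v11.6, v11.8, v11.72]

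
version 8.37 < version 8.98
True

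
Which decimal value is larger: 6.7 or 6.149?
6.7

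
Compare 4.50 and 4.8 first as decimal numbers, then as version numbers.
As decimals: 4.50 < 4.8. As versions: v4.50 > v4.8 (minor version 50 > 8).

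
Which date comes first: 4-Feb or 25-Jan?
25-Jan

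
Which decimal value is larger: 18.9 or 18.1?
18.9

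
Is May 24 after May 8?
Yes. Day 24 comes after day 8 in May — this is a date comparison, not a decimal one (the decimal 5.24 would be smaller than 5.8).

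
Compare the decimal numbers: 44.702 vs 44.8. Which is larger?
44.8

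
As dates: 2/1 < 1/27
False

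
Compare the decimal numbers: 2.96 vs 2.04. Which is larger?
2.96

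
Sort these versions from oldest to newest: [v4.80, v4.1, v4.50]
[v4.1, v4.50, v4.80]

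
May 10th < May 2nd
False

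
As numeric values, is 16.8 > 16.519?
True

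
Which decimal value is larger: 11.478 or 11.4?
11.478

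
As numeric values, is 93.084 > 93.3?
False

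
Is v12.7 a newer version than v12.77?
No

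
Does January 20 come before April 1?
Yes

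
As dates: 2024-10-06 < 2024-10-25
True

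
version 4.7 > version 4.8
False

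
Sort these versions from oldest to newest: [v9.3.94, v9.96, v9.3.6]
[v9.3.6, v9.3.94, v9.96]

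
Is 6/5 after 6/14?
No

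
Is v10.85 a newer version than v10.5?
Yes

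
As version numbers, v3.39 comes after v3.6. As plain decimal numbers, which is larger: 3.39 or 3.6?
3.6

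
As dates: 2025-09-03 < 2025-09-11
True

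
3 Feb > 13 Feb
False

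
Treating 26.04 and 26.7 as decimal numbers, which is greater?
26.7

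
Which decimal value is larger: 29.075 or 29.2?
29.2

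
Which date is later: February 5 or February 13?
February 13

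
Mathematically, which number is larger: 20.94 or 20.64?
20.94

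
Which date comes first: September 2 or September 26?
September 2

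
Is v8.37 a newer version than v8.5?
Yes. Version numbers are compared segment by segment as integers, not as decimals: minor version 37 > 5, so v8.37 > v8.5 (even though the decimal 8.37 < 8.5).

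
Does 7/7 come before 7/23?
Yes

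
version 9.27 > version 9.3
True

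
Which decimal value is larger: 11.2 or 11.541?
11.541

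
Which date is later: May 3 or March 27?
May 3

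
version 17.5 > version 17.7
False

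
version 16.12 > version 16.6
True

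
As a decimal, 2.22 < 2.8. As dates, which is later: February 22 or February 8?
February 22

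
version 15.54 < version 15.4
False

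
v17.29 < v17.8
False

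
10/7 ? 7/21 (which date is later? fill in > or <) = >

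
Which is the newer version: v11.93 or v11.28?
v11.93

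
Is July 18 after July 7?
Yes. Day 18 comes after day 7 in July — this is a date comparison, not a decimal one (the decimal 7.18 would be smaller than 7.7).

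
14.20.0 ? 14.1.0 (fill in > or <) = >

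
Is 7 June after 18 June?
No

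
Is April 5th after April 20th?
No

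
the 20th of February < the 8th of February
False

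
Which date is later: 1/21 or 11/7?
11/7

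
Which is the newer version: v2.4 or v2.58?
v2.58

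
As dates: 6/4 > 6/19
False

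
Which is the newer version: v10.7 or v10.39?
v10.39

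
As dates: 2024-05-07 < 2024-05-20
True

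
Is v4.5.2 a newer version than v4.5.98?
No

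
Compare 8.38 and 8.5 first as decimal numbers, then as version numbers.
As decimals: 8.38 < 8.5. As versions: v8.38 > v8.5 (minor version 38 > 5).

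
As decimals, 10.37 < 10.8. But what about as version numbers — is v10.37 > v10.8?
True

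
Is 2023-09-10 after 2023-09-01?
Yes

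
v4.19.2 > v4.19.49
False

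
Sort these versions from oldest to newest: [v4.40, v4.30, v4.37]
[v4.30, v4.37, v4.40]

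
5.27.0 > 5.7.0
True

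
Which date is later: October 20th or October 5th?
October 20th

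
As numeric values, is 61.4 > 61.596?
False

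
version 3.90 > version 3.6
True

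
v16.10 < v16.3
False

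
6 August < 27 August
True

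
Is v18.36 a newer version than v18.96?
No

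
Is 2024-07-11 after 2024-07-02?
Yes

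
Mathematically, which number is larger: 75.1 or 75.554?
75.554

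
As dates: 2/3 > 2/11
False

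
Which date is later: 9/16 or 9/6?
9/16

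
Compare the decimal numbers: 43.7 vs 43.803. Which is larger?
43.803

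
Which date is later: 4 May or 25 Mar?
4 May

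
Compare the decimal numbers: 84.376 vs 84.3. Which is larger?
84.376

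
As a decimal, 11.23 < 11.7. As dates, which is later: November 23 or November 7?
November 23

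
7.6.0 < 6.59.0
False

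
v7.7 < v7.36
True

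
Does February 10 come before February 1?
No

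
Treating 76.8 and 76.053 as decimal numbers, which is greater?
76.8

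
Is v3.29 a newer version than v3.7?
Yes. Version numbers are compared segment by segment as integers, not as decimals: minor version 29 > 7, so v3.29 > v3.7 (even though the decimal 3.29 < 3.7).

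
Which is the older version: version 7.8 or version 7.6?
version 7.6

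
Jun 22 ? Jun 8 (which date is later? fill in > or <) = >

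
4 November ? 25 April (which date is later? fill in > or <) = >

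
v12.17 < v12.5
False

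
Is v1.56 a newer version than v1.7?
Yes. Version numbers are compared segment by segment as integers, not as decimals: minor version 56 > 7, so v1.56 > v1.7 (even though the decimal 1.56 < 1.7).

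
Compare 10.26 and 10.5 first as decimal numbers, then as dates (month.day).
As decimals: 10.26 < 10.5. As dates: 10/26 is later than 10/5 (day 26 > day 5).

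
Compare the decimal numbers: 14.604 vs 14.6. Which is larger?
14.604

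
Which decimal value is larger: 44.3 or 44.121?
44.3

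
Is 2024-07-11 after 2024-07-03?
Yes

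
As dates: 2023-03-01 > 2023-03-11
False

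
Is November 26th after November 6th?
Yes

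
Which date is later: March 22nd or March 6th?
March 22nd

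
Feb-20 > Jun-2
False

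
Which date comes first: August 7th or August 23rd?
August 7th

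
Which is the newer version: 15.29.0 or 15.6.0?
15.29.0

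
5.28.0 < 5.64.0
True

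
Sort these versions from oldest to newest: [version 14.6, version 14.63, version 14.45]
[version 14.6, version 14.45, version 14.63]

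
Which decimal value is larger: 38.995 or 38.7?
38.995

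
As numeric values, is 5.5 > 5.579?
False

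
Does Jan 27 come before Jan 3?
No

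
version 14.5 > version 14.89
False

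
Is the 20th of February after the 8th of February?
Yes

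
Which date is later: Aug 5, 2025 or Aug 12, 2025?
Aug 12, 2025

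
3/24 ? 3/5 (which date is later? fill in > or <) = >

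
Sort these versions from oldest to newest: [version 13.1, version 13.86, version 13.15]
[version 13.1, version 13.15, version 13.86]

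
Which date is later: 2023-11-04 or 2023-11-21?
2023-11-21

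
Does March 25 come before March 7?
No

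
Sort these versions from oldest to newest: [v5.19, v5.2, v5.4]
[v5.2, v5.4, v5.19]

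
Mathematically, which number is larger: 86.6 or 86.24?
86.6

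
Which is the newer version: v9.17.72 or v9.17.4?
v9.17.72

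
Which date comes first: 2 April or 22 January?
22 January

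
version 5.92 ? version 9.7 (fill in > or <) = <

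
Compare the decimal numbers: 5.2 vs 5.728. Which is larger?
5.728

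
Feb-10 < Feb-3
False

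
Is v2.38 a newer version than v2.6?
Yes. Version numbers are compared segment by segment as integers, not as decimals: minor version 38 > 6, so v2.38 > v2.6 (even though the decimal 2.38 < 2.6).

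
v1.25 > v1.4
True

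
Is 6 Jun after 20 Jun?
No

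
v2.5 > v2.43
False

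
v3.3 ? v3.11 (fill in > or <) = <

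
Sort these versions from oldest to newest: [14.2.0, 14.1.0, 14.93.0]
[14.1.0, 14.2.0, 14.93.0]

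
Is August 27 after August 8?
Yes. Day 27 comes after day 8 in August — this is a date comparison, not a decimal one (the decimal 8.27 would be smaller than 8.8).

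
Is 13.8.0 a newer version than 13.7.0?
Yes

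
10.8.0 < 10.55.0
True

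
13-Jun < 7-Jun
False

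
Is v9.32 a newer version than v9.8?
Yes. Version numbers are compared segment by segment as integers, not as decimals: minor version 32 > 8, so v9.32 > v9.8 (even though the decimal 9.32 < 9.8).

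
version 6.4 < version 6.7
True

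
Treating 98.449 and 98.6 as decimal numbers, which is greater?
98.6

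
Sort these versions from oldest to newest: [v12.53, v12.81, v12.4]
[v12.4, v12.53, v12.81]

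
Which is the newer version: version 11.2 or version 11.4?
version 11.4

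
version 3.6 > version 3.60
False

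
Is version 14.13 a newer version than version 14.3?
Yes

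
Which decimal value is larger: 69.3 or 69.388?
69.388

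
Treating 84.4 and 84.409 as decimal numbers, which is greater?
84.409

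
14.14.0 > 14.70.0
False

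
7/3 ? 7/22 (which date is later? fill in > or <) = <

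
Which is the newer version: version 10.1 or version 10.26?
version 10.26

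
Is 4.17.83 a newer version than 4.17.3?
Yes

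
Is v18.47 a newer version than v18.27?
Yes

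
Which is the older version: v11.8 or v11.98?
v11.8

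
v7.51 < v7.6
False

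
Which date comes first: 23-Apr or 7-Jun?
23-Apr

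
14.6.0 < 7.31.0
False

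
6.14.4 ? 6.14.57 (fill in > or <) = <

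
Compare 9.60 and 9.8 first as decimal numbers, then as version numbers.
As decimals: 9.60 < 9.8. As versions: v9.60 > v9.8 (minor version 60 > 8).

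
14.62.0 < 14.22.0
False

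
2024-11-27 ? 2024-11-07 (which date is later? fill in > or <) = >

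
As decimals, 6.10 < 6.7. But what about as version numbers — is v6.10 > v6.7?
True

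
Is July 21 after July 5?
Yes. Day 21 comes after day 5 in July — this is a date comparison, not a decimal one (the decimal 7.21 would be smaller than 7.5).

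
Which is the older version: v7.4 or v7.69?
v7.4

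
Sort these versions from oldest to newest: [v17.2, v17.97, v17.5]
[v17.2, v17.5, v17.97]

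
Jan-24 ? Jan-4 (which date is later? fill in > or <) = >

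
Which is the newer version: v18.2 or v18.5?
v18.5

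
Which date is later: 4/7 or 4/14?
4/14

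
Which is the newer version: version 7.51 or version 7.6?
version 7.51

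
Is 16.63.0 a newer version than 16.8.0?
Yes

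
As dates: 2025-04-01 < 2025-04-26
True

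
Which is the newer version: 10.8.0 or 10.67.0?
10.67.0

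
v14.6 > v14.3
True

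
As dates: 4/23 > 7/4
False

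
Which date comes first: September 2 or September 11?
September 2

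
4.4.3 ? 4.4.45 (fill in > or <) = <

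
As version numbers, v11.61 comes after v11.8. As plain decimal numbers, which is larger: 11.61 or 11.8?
11.8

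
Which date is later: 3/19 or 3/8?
3/19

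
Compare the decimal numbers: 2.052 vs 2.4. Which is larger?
2.4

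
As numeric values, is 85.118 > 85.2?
False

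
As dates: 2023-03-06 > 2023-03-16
False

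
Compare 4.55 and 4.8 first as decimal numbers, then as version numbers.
As decimals: 4.55 < 4.8. As versions: v4.55 > v4.8 (minor version 55 > 8).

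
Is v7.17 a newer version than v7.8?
Yes. Version numbers are compared segment by segment as integers, not as decimals: minor version 17 > 8, so v7.17 > v7.8 (even though the decimal 7.17 < 7.8).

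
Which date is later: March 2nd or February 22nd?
March 2nd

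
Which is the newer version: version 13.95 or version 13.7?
version 13.95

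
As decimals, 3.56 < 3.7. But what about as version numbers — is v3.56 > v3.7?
True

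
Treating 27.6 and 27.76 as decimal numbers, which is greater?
27.76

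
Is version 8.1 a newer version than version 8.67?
No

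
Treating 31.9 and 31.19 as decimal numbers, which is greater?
31.9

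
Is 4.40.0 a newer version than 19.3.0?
No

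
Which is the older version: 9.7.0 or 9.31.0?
9.7.0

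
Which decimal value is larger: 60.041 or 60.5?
60.5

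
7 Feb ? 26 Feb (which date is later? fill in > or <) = <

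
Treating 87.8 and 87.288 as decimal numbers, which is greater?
87.8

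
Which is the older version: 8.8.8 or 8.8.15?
8.8.8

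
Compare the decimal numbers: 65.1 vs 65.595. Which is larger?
65.595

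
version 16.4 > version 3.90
True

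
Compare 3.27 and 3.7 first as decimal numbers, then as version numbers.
As decimals: 3.27 < 3.7. As versions: v3.27 > v3.7 (minor version 27 > 7).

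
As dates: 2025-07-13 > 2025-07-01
True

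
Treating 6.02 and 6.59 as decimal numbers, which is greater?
6.59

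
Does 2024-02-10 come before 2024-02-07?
No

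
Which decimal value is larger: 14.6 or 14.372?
14.6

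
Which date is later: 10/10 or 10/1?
10/10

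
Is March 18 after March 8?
Yes. Day 18 comes after day 8 in March — this is a date comparison, not a decimal one (the decimal 3.18 would be smaller than 3.8).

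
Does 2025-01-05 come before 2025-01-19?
Yes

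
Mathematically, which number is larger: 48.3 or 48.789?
48.789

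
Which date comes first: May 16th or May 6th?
May 6th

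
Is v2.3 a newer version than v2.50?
No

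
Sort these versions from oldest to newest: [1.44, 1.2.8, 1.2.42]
[1.2.8, 1.2.42, 1.44]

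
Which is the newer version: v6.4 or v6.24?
v6.24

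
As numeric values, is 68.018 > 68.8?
False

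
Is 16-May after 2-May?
Yes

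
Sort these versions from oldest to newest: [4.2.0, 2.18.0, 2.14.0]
[2.14.0, 2.18.0, 4.2.0]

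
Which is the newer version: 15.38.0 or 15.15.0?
15.38.0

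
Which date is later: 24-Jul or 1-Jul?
24-Jul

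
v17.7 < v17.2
False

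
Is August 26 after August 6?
Yes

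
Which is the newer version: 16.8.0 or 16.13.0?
16.13.0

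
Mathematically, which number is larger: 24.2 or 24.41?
24.41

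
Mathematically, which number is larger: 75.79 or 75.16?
75.79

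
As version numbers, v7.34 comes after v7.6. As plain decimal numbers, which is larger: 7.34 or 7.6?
7.6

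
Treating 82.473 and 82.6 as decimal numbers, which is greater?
82.6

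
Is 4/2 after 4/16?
No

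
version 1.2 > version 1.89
False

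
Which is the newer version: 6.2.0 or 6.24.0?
6.24.0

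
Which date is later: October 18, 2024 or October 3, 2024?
October 18, 2024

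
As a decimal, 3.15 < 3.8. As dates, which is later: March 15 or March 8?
March 15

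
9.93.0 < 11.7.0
True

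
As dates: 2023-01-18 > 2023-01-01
True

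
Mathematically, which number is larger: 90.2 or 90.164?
90.2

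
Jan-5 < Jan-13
True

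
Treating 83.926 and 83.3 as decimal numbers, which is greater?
83.926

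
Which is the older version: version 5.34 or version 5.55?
version 5.34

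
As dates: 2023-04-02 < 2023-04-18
True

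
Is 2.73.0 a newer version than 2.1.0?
Yes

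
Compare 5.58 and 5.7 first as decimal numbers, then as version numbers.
As decimals: 5.58 < 5.7. As versions: v5.58 > v5.7 (minor version 58 > 7).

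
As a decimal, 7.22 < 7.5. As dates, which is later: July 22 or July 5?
July 22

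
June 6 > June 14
False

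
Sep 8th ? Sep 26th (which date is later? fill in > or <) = <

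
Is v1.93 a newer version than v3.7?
No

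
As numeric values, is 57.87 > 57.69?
True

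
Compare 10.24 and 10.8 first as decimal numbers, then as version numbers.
As decimals: 10.24 < 10.8. As versions: v10.24 > v10.8 (minor version 24 > 8).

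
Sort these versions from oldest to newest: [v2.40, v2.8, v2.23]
[v2.8, v2.23, v2.40]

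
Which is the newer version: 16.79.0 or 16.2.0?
16.79.0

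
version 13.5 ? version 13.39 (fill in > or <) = <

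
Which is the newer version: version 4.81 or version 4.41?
version 4.81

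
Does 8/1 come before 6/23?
No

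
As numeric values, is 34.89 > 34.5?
True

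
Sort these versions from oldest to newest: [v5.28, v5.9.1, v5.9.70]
[v5.9.1, v5.9.70, v5.28]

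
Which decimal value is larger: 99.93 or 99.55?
99.93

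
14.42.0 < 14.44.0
True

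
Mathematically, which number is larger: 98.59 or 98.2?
98.59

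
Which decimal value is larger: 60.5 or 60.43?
60.5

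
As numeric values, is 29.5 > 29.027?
True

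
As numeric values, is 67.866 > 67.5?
True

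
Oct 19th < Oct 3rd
False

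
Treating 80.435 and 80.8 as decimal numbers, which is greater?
80.8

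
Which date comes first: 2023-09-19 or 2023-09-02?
2023-09-02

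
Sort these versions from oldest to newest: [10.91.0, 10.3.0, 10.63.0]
[10.3.0, 10.63.0, 10.91.0]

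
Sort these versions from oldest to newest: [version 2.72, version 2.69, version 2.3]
[version 2.3, version 2.69, version 2.72]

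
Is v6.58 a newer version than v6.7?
Yes. Version numbers are compared segment by segment as integers, not as decimals: minor version 58 > 7, so v6.58 > v6.7 (even though the decimal 6.58 < 6.7).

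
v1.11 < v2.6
True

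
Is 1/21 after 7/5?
No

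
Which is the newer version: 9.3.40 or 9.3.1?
9.3.40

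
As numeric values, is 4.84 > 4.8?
True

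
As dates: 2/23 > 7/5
False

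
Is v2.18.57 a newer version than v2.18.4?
Yes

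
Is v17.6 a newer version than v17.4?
Yes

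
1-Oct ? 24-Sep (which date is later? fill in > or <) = >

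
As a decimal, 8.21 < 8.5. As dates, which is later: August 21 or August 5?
August 21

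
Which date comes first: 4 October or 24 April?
24 April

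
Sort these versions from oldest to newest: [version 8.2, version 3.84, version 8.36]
[version 3.84, version 8.2, version 8.36]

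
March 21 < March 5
False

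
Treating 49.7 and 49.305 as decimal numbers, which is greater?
49.7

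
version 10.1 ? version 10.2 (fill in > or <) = <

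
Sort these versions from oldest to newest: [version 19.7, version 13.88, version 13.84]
[version 13.84, version 13.88, version 19.7]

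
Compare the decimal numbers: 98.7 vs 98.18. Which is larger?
98.7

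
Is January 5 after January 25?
No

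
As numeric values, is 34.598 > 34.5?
True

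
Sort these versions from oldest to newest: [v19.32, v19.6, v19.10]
[v19.6, v19.10, v19.32]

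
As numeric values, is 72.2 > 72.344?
False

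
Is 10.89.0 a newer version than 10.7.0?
Yes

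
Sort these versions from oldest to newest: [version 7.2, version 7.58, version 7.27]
[version 7.2, version 7.27, version 7.58]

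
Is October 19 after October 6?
Yes. Day 19 comes after day 6 in October — this is a date comparison, not a decimal one (the decimal 10.19 would be smaller than 10.6).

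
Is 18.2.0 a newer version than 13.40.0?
Yes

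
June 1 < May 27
False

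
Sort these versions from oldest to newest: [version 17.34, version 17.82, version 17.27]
[version 17.27, version 17.34, version 17.82]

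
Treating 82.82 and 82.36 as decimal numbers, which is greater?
82.82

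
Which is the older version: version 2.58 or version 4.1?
version 2.58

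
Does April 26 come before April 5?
No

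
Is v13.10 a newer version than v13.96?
No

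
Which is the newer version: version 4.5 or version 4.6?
version 4.6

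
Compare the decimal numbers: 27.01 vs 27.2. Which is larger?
27.2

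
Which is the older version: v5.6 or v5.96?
v5.6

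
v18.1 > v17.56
True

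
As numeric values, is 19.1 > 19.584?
False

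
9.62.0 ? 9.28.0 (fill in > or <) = >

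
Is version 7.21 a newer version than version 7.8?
Yes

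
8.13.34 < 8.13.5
False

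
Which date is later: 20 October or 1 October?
20 October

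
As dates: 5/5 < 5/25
True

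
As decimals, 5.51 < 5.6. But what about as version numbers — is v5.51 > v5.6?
True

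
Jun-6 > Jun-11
False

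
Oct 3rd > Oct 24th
False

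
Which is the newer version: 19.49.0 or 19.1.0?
19.49.0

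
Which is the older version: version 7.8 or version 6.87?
version 6.87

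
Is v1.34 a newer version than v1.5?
Yes. Version numbers are compared segment by segment as integers, not as decimals: minor version 34 > 5, so v1.34 > v1.5 (even though the decimal 1.34 < 1.5).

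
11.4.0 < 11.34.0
True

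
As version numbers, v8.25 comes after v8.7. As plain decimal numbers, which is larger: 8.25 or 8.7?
8.7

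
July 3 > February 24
True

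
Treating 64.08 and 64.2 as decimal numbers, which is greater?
64.2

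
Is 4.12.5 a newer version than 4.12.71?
No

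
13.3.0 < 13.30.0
True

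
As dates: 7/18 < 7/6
False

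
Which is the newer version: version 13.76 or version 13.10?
version 13.76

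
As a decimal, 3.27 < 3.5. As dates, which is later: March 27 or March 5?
March 27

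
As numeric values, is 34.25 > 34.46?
False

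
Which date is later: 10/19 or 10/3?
10/19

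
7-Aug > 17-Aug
False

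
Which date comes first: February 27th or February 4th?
February 4th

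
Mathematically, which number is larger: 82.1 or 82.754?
82.754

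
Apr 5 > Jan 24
True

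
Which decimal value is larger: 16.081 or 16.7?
16.7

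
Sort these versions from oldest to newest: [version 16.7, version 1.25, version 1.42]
[version 1.25, version 1.42, version 16.7]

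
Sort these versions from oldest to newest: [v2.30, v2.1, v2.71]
[v2.1, v2.30, v2.71]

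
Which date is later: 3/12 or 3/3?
3/12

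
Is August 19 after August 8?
Yes. Day 19 comes after day 8 in August — this is a date comparison, not a decimal one (the decimal 8.19 would be smaller than 8.8).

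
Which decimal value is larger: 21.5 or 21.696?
21.696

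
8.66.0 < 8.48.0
False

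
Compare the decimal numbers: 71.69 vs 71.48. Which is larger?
71.69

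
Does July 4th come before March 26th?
No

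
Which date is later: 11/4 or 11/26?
11/26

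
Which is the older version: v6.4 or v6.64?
v6.4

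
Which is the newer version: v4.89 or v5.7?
v5.7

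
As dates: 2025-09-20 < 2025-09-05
False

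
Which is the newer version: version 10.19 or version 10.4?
version 10.19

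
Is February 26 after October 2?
No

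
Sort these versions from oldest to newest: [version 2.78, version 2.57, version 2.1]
[version 2.1, version 2.57, version 2.78]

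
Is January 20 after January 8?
Yes. Day 20 comes after day 8 in January — this is a date comparison, not a decimal one (the decimal 1.20 would be smaller than 1.8).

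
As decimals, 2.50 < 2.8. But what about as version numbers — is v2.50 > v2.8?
True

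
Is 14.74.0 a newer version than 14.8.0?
Yes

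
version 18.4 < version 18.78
True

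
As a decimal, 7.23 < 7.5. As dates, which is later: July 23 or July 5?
July 23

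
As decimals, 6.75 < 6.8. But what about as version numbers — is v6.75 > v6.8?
True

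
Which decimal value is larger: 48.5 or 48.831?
48.831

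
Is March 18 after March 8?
Yes. Day 18 comes after day 8 in March — this is a date comparison, not a decimal one (the decimal 3.18 would be smaller than 3.8).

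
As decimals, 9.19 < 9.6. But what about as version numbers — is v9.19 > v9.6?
True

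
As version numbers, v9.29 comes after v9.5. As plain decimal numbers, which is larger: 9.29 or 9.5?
9.5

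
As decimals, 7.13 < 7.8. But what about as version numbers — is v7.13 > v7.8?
True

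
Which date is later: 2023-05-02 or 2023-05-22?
2023-05-22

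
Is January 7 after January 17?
No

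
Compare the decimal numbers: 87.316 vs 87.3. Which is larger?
87.316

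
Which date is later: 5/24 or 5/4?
5/24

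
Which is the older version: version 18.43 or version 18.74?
version 18.43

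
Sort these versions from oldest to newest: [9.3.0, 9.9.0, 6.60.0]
[6.60.0, 9.3.0, 9.9.0]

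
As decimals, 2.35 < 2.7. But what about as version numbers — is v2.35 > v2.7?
True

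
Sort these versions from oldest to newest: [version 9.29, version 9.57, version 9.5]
[version 9.5, version 9.29, version 9.57]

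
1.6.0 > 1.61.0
False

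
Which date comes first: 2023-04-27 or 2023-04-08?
2023-04-08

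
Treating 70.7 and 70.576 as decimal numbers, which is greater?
70.7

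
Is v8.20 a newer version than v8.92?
No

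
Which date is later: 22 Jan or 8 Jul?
8 Jul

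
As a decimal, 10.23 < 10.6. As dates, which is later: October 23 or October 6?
October 23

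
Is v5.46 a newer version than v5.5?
Yes. Version numbers are compared segment by segment as integers, not as decimals: minor version 46 > 5, so v5.46 > v5.5 (even though the decimal 5.46 < 5.5).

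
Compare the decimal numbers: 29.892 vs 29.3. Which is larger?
29.892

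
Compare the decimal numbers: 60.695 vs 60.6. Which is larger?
60.695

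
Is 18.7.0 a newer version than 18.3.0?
Yes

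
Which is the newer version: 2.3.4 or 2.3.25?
2.3.25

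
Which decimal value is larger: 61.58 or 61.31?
61.58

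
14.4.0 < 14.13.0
True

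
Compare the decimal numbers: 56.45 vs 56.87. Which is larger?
56.87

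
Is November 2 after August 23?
Yes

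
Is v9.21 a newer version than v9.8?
Yes. Version numbers are compared segment by segment as integers, not as decimals: minor version 21 > 8, so v9.21 > v9.8 (even though the decimal 9.21 < 9.8).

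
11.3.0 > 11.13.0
False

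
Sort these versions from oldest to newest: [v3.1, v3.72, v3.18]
[v3.1, v3.18, v3.72]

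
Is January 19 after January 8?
Yes. Day 19 comes after day 8 in January — this is a date comparison, not a decimal one (the decimal 1.19 would be smaller than 1.8).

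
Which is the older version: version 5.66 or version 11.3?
version 5.66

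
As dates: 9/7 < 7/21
False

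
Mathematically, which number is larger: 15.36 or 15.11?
15.36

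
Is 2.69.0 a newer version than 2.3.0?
Yes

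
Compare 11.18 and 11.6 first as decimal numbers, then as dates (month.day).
As decimals: 11.18 < 11.6. As dates: 11/18 is later than 11/6 (day 18 > day 6).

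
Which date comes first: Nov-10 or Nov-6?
Nov-6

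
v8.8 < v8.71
True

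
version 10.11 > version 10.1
True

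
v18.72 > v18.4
True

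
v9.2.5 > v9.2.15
False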